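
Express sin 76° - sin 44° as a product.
sin 76° - sin 44° = 2 cos(60°) sin(16°)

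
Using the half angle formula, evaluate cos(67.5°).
cos(67.5°) = √((1 + cos 135°)/2) = √(2-√2)/2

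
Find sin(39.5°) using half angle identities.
sin(39.5°) = √((1 - cos 79°)/2) = 0.6361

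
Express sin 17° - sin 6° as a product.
sin 17° - sin 6° = 2 cos(11.5°) sin(5.5°)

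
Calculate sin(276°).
sin(276°) = -0.9945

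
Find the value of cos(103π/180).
cos(103π/180) = -0.225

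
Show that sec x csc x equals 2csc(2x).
RHS = 2/sin(2x) = 2/(2 sin x cos x) = 1/(sin x cos x) = (1/cos x)(1/sin x) = sec x csc x = LHS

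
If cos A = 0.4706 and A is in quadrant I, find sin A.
sin A = 0.8823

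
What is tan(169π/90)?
tan(169π/90) = -0.404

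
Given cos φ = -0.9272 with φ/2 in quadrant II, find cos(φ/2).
cos(φ/2) = ±√((1 + cos φ)/2); negative since φ/2 ∈ QII, so cos(φ/2) = -0.1908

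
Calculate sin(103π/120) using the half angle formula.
sin(103π/120) = √((1 - cos 103π/60)/2) = 0.4305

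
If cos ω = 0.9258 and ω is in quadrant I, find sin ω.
sin ω = 0.378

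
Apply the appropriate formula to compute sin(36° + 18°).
sin(36° + 18°) = sin 36° cos 18° + cos 36° sin 18° = 0.809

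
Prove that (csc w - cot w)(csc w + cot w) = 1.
LHS = csc²w - cot²w = (1 + cot²w) - cot²w = 1 = RHS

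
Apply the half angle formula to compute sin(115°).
sin(115°) = √((1 - cos 230°)/2) = 0.9063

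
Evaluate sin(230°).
sin(230°) = -0.766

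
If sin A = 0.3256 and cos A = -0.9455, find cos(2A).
cos(2A) = cos²A - sin²A = 0.788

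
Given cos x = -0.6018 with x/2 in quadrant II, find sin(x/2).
sin(x/2) = ±√((1 - cos x)/2); positive since x/2 ∈ QII, so sin(x/2) = 0.8949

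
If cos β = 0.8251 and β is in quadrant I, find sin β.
sin β = 0.565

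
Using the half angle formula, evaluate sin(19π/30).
sin(19π/30) = √((1 - cos 19π/15)/2) = 0.9135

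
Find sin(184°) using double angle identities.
sin(184°) = 2 sin 92° cos 92° = -0.06976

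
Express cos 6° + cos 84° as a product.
cos 6° + cos 84° = 2 cos(45°) cos(-39°)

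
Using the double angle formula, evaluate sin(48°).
sin(48°) = 2 sin 24° cos 24° = 0.7431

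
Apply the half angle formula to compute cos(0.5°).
cos(0.5°) = √((1 + cos 1°)/2) = 1.0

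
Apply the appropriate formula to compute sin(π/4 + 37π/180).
sin(π/4 + 37π/180) = sin π/4 cos 37π/180 + cos π/4 sin 37π/180 = 0.9903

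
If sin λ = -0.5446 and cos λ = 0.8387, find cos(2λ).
cos(2λ) = cos²λ - sin²λ = 0.4068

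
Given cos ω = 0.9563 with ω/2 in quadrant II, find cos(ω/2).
cos(ω/2) = ±√((1 + cos ω)/2); negative since ω/2 ∈ QII, so cos(ω/2) = -0.989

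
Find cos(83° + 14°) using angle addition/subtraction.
cos(83° + 14°) = cos 83° cos 14° - sin 83° sin 14° = -0.1219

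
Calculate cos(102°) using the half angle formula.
cos(102°) = -√((1 + cos 204°)/2) = -0.2079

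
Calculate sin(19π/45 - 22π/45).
sin(19π/45 - 22π/45) = sin 19π/45 cos 22π/45 - cos 19π/45 sin 22π/45 = -0.2079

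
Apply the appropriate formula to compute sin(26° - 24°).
sin(26° - 24°) = sin 26° cos 24° - cos 26° sin 24° = 0.0349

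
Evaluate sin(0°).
sin(0°) = 0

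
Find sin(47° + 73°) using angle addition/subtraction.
sin(47° + 73°) = sin 47° cos 73° + cos 47° sin 73° = √3/2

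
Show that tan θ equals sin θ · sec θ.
RHS = sin θ · (1/cos θ) = sin θ/cos θ = tan θ = LHS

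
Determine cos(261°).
cos(261°) = -0.1564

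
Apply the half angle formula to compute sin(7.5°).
sin(7.5°) = √((1 - cos 15°)/2) = 0.1305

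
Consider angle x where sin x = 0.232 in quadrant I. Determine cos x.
cos x = √(1 - sin²x) = 0.9727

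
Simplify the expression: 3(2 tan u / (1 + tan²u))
3(2 tan u / (1 + tan²u)) = 3(sin(2u)) (using Double angle)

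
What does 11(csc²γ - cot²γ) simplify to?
11(csc²γ - cot²γ) = 11 (using Pythagorean identity)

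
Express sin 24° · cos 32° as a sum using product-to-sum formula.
sin 24° cos 32° = (1/2)[sin(24°+32°) + sin(24°-32°)]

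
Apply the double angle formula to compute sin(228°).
sin(228°) = 2 sin 114° cos 114° = -0.7431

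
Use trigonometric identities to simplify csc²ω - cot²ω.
csc²ω - cot²ω = 1 (using Pythagorean identity)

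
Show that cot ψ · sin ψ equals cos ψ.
LHS = (cos ψ/sin ψ) · sin ψ = cos ψ = RHS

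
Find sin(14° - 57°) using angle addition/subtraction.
sin(14° - 57°) = sin 14° cos 57° - cos 14° sin 57° = -0.682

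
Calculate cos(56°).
cos(56°) = 0.5592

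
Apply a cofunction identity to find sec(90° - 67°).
sec(90° - 67°) = csc(67°) = 1.086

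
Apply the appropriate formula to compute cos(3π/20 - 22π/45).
cos(3π/20 - 22π/45) = cos 3π/20 cos 22π/45 + sin 3π/20 sin 22π/45 = 0.4848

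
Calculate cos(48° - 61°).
cos(48° - 61°) = cos 48° cos 61° + sin 48° sin 61° = 0.9744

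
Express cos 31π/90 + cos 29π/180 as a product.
cos 31π/90 + cos 29π/180 = 2 cos(91π/360) cos(11π/120)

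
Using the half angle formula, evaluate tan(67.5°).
tan(67.5°) = sin 135° / (1 + cos 135°) = √2+1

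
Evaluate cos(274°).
cos(274°) = 0.06976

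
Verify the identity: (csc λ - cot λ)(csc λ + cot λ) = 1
LHS = csc²λ - cot²λ = (1 + cot²λ) - cot²λ = 1 = RHS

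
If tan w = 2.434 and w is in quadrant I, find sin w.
sin w = 0.925 (using tan²w + 1 = sec²w)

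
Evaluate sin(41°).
sin(41°) = 0.6561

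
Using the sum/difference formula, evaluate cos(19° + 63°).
cos(19° + 63°) = cos 19° cos 63° - sin 19° sin 63° = 0.1392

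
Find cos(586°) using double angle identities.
cos(586°) = cos²293° - sin²293° = -0.6947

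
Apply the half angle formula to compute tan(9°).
tan(9°) = sin 18° / (1 + cos 18°) = 0.1584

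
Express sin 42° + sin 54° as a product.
sin 42° + sin 54° = 2 sin(48°) cos(-6°)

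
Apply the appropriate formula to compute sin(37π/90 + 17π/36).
sin(37π/90 + 17π/36) = sin 37π/90 cos 17π/36 + cos 37π/90 sin 17π/36 = 0.3584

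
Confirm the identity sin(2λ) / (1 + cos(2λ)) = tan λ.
LHS = 2 sin λ cos λ / (2cos²λ) = sin λ/cos λ = tan λ = RHS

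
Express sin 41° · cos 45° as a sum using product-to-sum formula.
sin 41° cos 45° = (1/2)[sin(41°+45°) + sin(41°-45°)]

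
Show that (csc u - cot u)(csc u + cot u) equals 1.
LHS = csc²u - cot²u = (1 + cot²u) - cot²u = 1 = RHS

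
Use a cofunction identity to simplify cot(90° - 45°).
cot(90° - 45°) = tan(45°)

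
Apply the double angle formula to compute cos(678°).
cos(678°) = cos²339° - sin²339° = 0.7431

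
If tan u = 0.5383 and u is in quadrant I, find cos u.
cos u = 0.8805 (using tan²u + 1 = sec²u)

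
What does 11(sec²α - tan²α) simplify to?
11(sec²α - tan²α) = 11 (using Pythagorean identity)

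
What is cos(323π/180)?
cos(323π/180) = 0.7986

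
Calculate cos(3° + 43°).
cos(3° + 43°) = cos 3° cos 43° - sin 3° sin 43° = 0.6947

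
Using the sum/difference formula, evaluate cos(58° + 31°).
cos(58° + 31°) = cos 58° cos 31° - sin 58° sin 31° = 0.01745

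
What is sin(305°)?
sin(305°) = -0.8192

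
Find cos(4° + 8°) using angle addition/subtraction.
cos(4° + 8°) = cos 4° cos 8° - sin 4° sin 8° = 0.9781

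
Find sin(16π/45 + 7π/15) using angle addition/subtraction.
sin(16π/45 + 7π/15) = sin 16π/45 cos 7π/15 + cos 16π/45 sin 7π/15 = 0.5299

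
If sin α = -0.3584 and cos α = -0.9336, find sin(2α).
sin(2α) = 2 sin α cos α = 0.6692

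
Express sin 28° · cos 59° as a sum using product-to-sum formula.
sin 28° cos 59° = (1/2)[sin(28°+59°) + sin(28°-59°)]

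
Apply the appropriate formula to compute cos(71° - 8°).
cos(71° - 8°) = cos 71° cos 8° + sin 71° sin 8° = 0.454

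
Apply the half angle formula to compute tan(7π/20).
tan(7π/20) = sin 7π/10 / (1 + cos 7π/10) = 1.963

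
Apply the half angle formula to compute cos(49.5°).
cos(49.5°) = √((1 + cos 99°)/2) = 0.6494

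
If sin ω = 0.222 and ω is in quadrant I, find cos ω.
cos ω = 0.975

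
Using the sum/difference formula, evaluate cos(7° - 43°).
cos(7° - 43°) = cos 7° cos 43° + sin 7° sin 43° = 0.809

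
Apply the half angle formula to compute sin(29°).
sin(29°) = √((1 - cos 58°)/2) = 0.4848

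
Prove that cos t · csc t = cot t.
LHS = cos t · (1/sin t) = cos t/sin t = cot t = RHS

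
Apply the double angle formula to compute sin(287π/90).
sin(287π/90) = 2 sin 287π/180 cos 287π/180 = -0.5592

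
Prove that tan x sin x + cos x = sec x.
LHS = sin²x/cos x + cos x = (sin²x + cos²x)/cos x = 1/cos x = sec x = RHS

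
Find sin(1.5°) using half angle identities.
sin(1.5°) = √((1 - cos 3°)/2) = 0.02618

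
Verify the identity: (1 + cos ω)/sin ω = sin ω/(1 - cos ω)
RHS = sin ω(1 + cos ω) / ((1 - cos ω)(1 + cos ω)) = sin ω(1 + cos ω) / (1 - cos²ω) = sin ω(1 + cos ω) / sin²ω = (1 + cos ω)/sin ω = LHS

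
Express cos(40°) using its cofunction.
cos(40°) = sin(90° - 40°) = sin(50°)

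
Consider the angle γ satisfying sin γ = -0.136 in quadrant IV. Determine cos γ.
cos γ = √(1 - sin²γ) = 0.9907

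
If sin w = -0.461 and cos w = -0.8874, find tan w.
tan w = sin w / cos w = 0.5195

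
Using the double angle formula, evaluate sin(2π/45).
sin(2π/45) = 2 sin π/45 cos π/45 = 0.1392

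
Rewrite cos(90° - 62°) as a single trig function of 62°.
cos(90° - 62°) = sin(62°)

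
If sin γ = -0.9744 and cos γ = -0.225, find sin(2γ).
sin(2γ) = 2 sin γ cos γ = 0.4385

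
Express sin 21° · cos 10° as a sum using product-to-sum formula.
sin 21° cos 10° = (1/2)[sin(21°+10°) + sin(21°-10°)]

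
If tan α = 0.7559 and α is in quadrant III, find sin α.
sin α = -0.603 (using tan²α + 1 = sec²α)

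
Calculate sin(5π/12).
sin(5π/12) = (√6+√2)/4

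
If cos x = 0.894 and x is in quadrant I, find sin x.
sin x = 0.4481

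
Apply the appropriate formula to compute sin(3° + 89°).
sin(3° + 89°) = sin 3° cos 89° + cos 3° sin 89° = 0.9994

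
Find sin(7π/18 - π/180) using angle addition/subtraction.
sin(7π/18 - π/180) = sin 7π/18 cos π/180 - cos 7π/18 sin π/180 = 0.9336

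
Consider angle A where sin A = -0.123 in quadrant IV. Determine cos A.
cos A = √(1 - sin²A) = 0.9924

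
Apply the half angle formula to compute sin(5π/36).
sin(5π/36) = √((1 - cos 5π/18)/2) = 0.4226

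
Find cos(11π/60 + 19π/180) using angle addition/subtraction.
cos(11π/60 + 19π/180) = cos 11π/60 cos 19π/180 - sin 11π/60 sin 19π/180 = 0.6157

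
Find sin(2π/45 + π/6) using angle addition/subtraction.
sin(2π/45 + π/6) = sin 2π/45 cos π/6 + cos 2π/45 sin π/6 = 0.6157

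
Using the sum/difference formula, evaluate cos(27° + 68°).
cos(27° + 68°) = cos 27° cos 68° - sin 27° sin 68° = -0.08716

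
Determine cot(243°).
cot(243°) = 0.5095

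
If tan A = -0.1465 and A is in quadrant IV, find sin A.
sin A = -0.145 (using tan²A + 1 = sec²A)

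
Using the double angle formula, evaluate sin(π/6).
sin(π/6) = 2 sin π/12 cos π/12 = 1/2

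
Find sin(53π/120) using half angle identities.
sin(53π/120) = √((1 - cos 53π/60)/2) = 0.9833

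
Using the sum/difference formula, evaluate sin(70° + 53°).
sin(70° + 53°) = sin 70° cos 53° + cos 70° sin 53° = 0.8387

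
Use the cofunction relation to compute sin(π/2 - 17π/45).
sin(π/2 - 17π/45) = cos(17π/45) = 0.3746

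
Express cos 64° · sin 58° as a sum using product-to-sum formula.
cos 64° sin 58° = (1/2)[sin(64°+58°) - sin(64°-58°)]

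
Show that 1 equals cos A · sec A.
RHS = cos A · (1/cos A) = 1 = LHS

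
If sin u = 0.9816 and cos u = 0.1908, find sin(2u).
sin(2u) = 2 sin u cos u = 0.3746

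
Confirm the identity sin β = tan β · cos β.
RHS = (sin β/cos β) · cos β = sin β = LHS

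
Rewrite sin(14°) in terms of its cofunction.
sin(14°) = cos(90° - 14°) = cos(76°)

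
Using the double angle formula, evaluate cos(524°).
cos(524°) = cos²262° - sin²262° = -0.9613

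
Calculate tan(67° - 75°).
tan(67° - 75°) = (tan 67° - tan 75°)/(1 + tan 67° tan 75°) = -0.1405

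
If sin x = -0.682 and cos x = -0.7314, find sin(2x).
sin(2x) = 2 sin x cos x = 0.9976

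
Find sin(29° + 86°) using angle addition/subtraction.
sin(29° + 86°) = sin 29° cos 86° + cos 29° sin 86° = 0.9063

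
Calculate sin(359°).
sin(359°) = -0.01745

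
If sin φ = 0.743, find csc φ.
csc φ = 1/sin φ = 1.346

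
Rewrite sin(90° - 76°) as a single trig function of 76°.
sin(90° - 76°) = cos(76°)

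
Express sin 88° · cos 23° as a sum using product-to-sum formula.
sin 88° cos 23° = (1/2)[sin(88°+23°) + sin(88°-23°)]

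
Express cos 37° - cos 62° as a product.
cos 37° - cos 62° = -2 sin(49.5°) sin(-12.5°)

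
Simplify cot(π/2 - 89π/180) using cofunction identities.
cot(π/2 - 89π/180) = tan(89π/180)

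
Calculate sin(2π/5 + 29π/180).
sin(2π/5 + 29π/180) = sin 2π/5 cos 29π/180 + cos 2π/5 sin 29π/180 = 0.9816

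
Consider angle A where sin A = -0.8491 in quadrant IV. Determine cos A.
cos A = √(1 - sin²A) = 0.5282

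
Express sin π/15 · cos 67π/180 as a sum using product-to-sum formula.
sin π/15 cos 67π/180 = (1/2)[sin(π/15+67π/180) + sin(π/15-67π/180)]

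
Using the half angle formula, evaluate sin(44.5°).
sin(44.5°) = √((1 - cos 89°)/2) = 0.7009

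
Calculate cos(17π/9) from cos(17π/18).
cos(17π/9) = cos²17π/18 - sin²17π/18 = 0.9397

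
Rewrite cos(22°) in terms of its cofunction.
cos(22°) = sin(90° - 22°) = sin(68°)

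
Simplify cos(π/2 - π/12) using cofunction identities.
cos(π/2 - π/12) = sin(π/12)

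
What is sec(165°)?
sec(165°) = -1.035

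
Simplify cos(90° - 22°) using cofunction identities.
cos(90° - 22°) = sin(22°)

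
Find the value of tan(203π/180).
tan(203π/180) = 0.4245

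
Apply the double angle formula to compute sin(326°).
sin(326°) = 2 sin 163° cos 163° = -0.5592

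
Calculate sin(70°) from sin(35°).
sin(70°) = 2 sin 35° cos 35° = 0.9397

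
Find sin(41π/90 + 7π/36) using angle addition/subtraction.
sin(41π/90 + 7π/36) = sin 41π/90 cos 7π/36 + cos 41π/90 sin 7π/36 = 0.891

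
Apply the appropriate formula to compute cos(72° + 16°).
cos(72° + 16°) = cos 72° cos 16° - sin 72° sin 16° = 0.0349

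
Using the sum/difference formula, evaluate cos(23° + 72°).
cos(23° + 72°) = cos 23° cos 72° - sin 23° sin 72° = -0.08716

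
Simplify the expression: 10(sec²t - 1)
10(sec²t - 1) = 10(tan²t) (using Pythagorean identity)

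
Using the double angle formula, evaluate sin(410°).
sin(410°) = 2 sin 205° cos 205° = 0.766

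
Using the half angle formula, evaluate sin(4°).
sin(4°) = √((1 - cos 8°)/2) = 0.06976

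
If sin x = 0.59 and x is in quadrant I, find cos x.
cos x = 0.8074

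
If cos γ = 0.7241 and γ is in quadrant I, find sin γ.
sin γ = 0.6897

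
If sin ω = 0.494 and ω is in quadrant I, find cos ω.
cos ω = 0.8695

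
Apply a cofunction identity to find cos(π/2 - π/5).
cos(π/2 - π/5) = sin(π/5) = 0.5878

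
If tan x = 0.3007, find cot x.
cot x = 1/tan x = 3.326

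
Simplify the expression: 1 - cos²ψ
1 - cos²ψ = sin²ψ (using Pythagorean identity)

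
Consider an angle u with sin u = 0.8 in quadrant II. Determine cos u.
cos u = ±√(1 - sin²u) = -0.6 (negative in QII)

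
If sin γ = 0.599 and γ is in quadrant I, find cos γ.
cos γ = 0.8007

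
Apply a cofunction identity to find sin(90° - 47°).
sin(90° - 47°) = cos(47°) = 0.682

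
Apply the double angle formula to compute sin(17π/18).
sin(17π/18) = 2 sin 17π/36 cos 17π/36 = 0.1736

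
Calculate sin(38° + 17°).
sin(38° + 17°) = sin 38° cos 17° + cos 38° sin 17° = 0.8192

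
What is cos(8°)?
cos(8°) = 0.9903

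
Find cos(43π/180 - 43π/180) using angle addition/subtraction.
cos(43π/180 - 43π/180) = cos 43π/180 cos 43π/180 + sin 43π/180 sin 43π/180 = 1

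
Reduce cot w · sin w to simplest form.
cot w · sin w = cos w (using Quotient identity)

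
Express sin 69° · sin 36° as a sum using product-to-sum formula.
sin 69° sin 36° = (1/2)[cos(69°-36°) - cos(69°+36°)]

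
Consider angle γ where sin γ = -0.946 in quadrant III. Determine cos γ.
cos γ = ±√(1 - sin²γ) = -0.3242 (negative in QIII)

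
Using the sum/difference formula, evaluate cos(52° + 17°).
cos(52° + 17°) = cos 52° cos 17° - sin 52° sin 17° = 0.3584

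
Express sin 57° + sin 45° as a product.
sin 57° + sin 45° = 2 sin(51°) cos(6°)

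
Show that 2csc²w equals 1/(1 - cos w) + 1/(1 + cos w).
RHS = [(1 + cos w) + (1 - cos w)] / [(1 - cos w)(1 + cos w)] = 2/(1 - cos²w) = 2/sin²w = 2csc²w = LHS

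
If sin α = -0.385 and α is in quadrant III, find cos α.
cos α = -0.9229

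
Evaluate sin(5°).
sin(5°) = 0.08716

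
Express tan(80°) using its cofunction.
tan(80°) = cot(90° - 80°) = cot(10°)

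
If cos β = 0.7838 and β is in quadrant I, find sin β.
sin β = 0.621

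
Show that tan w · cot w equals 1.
LHS = (sin w/cos w) · (cos w/sin w) = 1 = RHS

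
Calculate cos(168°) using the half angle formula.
cos(168°) = -√((1 + cos 336°)/2) = -0.9781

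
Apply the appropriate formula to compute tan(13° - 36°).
tan(13° - 36°) = (tan 13° - tan 36°)/(1 + tan 13° tan 36°) = -0.4245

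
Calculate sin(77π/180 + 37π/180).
sin(77π/180 + 37π/180) = sin 77π/180 cos 37π/180 + cos 77π/180 sin 37π/180 = 0.9135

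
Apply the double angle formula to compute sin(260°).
sin(260°) = 2 sin 130° cos 130° = -0.9848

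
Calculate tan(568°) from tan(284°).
tan(568°) = 2 tan 284° / (1 - tan²284°) = 0.5317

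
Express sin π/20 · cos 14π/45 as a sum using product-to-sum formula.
sin π/20 cos 14π/45 = (1/2)[sin(π/20+14π/45) + sin(π/20-14π/45)]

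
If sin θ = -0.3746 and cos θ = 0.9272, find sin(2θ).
sin(2θ) = 2 sin θ cos θ = -0.6947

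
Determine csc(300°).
csc(300°) = -2√3/3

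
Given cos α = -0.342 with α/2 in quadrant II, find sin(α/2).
sin(α/2) = ±√((1 - cos α)/2); positive since α/2 ∈ QII, so sin(α/2) = 0.8191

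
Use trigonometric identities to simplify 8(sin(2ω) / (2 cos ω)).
8(sin(2ω) / (2 cos ω)) = 8(sin ω) (using Double angle)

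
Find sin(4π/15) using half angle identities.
sin(4π/15) = √((1 - cos 8π/15)/2) = 0.7431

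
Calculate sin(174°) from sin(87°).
sin(174°) = 2 sin 87° cos 87° = 0.1045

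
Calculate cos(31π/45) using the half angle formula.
cos(31π/45) = -√((1 + cos 62π/45)/2) = -0.5592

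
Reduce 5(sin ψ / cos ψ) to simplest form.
5(sin ψ / cos ψ) = 5(tan ψ) (using Quotient identity)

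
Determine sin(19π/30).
sin(19π/30) = 0.9135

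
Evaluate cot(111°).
cot(111°) = -0.3839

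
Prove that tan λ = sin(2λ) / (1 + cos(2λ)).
RHS = 2 sin λ cos λ / (2cos²λ) = sin λ/cos λ = tan λ = LHS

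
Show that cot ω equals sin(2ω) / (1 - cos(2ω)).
RHS = 2 sin ω cos ω / (2sin²ω) = cos ω/sin ω = cot ω = LHS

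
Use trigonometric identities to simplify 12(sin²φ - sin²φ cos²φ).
12(sin²φ - sin²φ cos²φ) = 12(sin⁴φ) (using Factoring)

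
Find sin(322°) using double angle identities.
sin(322°) = 2 sin 161° cos 161° = -0.6157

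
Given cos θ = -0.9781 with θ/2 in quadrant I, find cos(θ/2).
cos(θ/2) = ±√((1 + cos θ)/2); positive since θ/2 ∈ QI, so cos(θ/2) = 0.1046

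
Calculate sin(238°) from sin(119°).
sin(238°) = 2 sin 119° cos 119° = -0.848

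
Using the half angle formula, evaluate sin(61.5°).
sin(61.5°) = √((1 - cos 123°)/2) = 0.8788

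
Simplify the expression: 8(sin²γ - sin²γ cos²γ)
8(sin²γ - sin²γ cos²γ) = 8(sin⁴γ) (using Factoring)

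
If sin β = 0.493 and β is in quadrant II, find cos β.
cos β = -0.87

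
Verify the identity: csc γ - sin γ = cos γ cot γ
LHS = 1/sin γ - sin γ = (1 - sin²γ)/sin γ = cos²γ/sin γ = cos γ · (cos γ/sin γ) = cos γ cot γ = RHS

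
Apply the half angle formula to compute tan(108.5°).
tan(108.5°) = sin 217° / (1 + cos 217°) = -2.989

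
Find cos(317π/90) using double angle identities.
cos(317π/90) = cos²317π/180 - sin²317π/180 = 0.06976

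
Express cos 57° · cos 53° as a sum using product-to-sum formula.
cos 57° cos 53° = (1/2)[cos(57°-53°) + cos(57°+53°)]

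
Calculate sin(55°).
sin(55°) = 0.8192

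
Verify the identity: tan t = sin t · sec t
RHS = sin t · (1/cos t) = sin t/cos t = tan t = LHS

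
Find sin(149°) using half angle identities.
sin(149°) = √((1 - cos 298°)/2) = 0.515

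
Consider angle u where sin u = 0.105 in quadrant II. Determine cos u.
cos u = ±√(1 - sin²u) = -0.9945 (negative in QII)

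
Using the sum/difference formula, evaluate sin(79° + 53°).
sin(79° + 53°) = sin 79° cos 53° + cos 79° sin 53° = 0.7431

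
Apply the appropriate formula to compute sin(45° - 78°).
sin(45° - 78°) = sin 45° cos 78° - cos 45° sin 78° = -0.5446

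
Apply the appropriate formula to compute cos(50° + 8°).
cos(50° + 8°) = cos 50° cos 8° - sin 50° sin 8° = 0.5299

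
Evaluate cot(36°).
cot(36°) = 1.376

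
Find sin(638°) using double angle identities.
sin(638°) = 2 sin 319° cos 319° = -0.9903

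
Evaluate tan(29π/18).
tan(29π/18) = -2.747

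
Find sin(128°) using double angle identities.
sin(128°) = 2 sin 64° cos 64° = 0.788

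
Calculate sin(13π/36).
sin(13π/36) = 0.9063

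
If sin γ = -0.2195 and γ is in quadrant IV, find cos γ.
cos γ = 0.9756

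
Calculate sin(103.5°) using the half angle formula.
sin(103.5°) = √((1 - cos 207°)/2) = 0.9724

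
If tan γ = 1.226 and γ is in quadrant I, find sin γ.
sin γ = 0.7749 (using tan²γ + 1 = sec²γ)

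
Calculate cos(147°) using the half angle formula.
cos(147°) = -√((1 + cos 294°)/2) = -0.8387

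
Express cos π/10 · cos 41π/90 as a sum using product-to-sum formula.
cos π/10 cos 41π/90 = (1/2)[cos(π/10-41π/90) + cos(π/10+41π/90)]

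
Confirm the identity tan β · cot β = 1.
LHS = (sin β/cos β) · (cos β/sin β) = 1 = RHS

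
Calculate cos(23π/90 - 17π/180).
cos(23π/90 - 17π/180) = cos 23π/90 cos 17π/180 + sin 23π/90 sin 17π/180 = 0.8746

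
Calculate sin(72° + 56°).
sin(72° + 56°) = sin 72° cos 56° + cos 72° sin 56° = 0.788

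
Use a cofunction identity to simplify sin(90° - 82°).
sin(90° - 82°) = cos(82°)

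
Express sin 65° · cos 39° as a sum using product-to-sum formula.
sin 65° cos 39° = (1/2)[sin(65°+39°) + sin(65°-39°)]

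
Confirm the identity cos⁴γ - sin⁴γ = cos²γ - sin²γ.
LHS = (cos²γ - sin²γ)(cos²γ + sin²γ) = (cos²γ - sin²γ) · 1 = cos²γ - sin²γ = RHS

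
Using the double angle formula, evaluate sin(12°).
sin(12°) = 2 sin 6° cos 6° = 0.2079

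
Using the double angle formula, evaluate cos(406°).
cos(406°) = 2cos²203° - 1 = 0.6947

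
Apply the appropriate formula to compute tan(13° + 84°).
tan(13° + 84°) = (tan 13° + tan 84°)/(1 - tan 13° tan 84°) = -8.144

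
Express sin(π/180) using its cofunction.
sin(π/180) = cos(π/2 - π/180) = cos(89π/180)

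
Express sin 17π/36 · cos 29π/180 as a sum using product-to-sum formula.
sin 17π/36 cos 29π/180 = (1/2)[sin(17π/36+29π/180) + sin(17π/36-29π/180)]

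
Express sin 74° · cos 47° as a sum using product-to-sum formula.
sin 74° cos 47° = (1/2)[sin(74°+47°) + sin(74°-47°)]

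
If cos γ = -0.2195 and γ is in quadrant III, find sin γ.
sin γ = -0.9756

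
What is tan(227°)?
tan(227°) = 1.072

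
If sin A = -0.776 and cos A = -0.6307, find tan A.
tan A = sin A / cos A = 1.23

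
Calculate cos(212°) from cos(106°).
cos(212°) = 1 - 2sin²106° = -0.848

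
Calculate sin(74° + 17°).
sin(74° + 17°) = sin 74° cos 17° + cos 74° sin 17° = 0.9998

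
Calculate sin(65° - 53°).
sin(65° - 53°) = sin 65° cos 53° - cos 65° sin 53° = 0.2079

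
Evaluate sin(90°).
sin(90°) = 1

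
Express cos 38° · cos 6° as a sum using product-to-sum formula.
cos 38° cos 6° = (1/2)[cos(38°-6°) + cos(38°+6°)]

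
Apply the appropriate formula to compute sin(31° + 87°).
sin(31° + 87°) = sin 31° cos 87° + cos 31° sin 87° = 0.8829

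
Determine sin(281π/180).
sin(281π/180) = -0.9816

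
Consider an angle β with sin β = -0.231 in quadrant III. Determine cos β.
cos β = ±√(1 - sin²β) = -0.973 (negative in QIII)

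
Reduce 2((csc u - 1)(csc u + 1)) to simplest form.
2((csc u - 1)(csc u + 1)) = 2(cot²u) (using Diff. of squares)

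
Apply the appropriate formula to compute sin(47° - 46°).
sin(47° - 46°) = sin 47° cos 46° - cos 47° sin 46° = 0.01745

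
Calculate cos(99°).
cos(99°) = -0.1564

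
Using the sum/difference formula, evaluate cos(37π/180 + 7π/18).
cos(37π/180 + 7π/18) = cos 37π/180 cos 7π/18 - sin 37π/180 sin 7π/18 = -0.2924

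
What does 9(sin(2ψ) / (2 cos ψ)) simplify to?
9(sin(2ψ) / (2 cos ψ)) = 9(sin ψ) (using Double angle)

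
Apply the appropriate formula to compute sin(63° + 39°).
sin(63° + 39°) = sin 63° cos 39° + cos 63° sin 39° = 0.9781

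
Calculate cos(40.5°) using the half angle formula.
cos(40.5°) = √((1 + cos 81°)/2) = 0.7604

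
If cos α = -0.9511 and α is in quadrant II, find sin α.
sin α = 0.3089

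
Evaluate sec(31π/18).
sec(31π/18) = 1.556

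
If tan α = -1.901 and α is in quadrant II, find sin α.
sin α = 0.885 (using tan²α + 1 = sec²α)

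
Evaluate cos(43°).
cos(43°) = 0.7314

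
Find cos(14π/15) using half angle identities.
cos(14π/15) = -√((1 + cos 28π/15)/2) = -0.9781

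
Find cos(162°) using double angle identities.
cos(162°) = cos²81° - sin²81° = -0.9511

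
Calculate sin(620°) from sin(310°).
sin(620°) = 2 sin 310° cos 310° = -0.9848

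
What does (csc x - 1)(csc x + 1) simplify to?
(csc x - 1)(csc x + 1) = cot²x (using Diff. of squares)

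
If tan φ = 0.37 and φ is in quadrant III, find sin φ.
sin φ = -0.347 (using tan²φ + 1 = sec²φ)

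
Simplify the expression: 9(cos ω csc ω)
9(cos ω csc ω) = 9(cot ω) (using Reciprocal + quotient)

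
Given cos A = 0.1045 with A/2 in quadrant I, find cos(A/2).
cos(A/2) = ±√((1 + cos A)/2); positive since A/2 ∈ QI, so cos(A/2) = 0.7431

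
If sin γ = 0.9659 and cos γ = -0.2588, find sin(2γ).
sin(2γ) = 2 sin γ cos γ = -0.4999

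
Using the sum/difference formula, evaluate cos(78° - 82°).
cos(78° - 82°) = cos 78° cos 82° + sin 78° sin 82° = 0.9976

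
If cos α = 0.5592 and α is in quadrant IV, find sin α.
sin α = -0.829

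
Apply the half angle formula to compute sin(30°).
sin(30°) = √((1 - cos 60°)/2) = 1/2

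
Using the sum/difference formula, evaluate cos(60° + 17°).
cos(60° + 17°) = cos 60° cos 17° - sin 60° sin 17° = 0.225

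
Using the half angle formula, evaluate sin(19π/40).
sin(19π/40) = √((1 - cos 19π/20)/2) = 0.9969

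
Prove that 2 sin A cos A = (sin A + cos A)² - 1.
RHS = sin²A + 2 sin A cos A + cos²A - 1 = (sin²A + cos²A) + 2 sin A cos A - 1 = 1 + 2 sin A cos A - 1 = 2 sin A cos A = LHS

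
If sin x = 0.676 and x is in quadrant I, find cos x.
cos x = 0.7369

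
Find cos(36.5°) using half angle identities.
cos(36.5°) = √((1 + cos 73°)/2) = 0.8039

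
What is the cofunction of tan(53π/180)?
tan(53π/180) = cot(π/2 - 53π/180) = cot(37π/180)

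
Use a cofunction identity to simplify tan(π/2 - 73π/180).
tan(π/2 - 73π/180) = cot(73π/180)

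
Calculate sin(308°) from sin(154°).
sin(308°) = 2 sin 154° cos 154° = -0.788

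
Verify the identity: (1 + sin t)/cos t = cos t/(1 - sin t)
LHS = (1 + sin t)(1 - sin t) / (cos t(1 - sin t)) = (1 - sin²t) / (cos t(1 - sin t)) = cos²t / (cos t(1 - sin t)) = cos t/(1 - sin t) = RHS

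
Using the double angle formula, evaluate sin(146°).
sin(146°) = 2 sin 73° cos 73° = 0.5592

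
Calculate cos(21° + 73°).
cos(21° + 73°) = cos 21° cos 73° - sin 21° sin 73° = -0.06976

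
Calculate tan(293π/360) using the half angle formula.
tan(293π/360) = sin 293π/180 / (1 + cos 293π/180) = -0.6619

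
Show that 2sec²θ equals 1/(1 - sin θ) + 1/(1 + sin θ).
RHS = [(1 + sin θ) + (1 - sin θ)] / [(1 - sin θ)(1 + sin θ)] = 2/(1 - sin²θ) = 2/cos²θ = 2sec²θ = LHS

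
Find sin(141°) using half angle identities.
sin(141°) = √((1 - cos 282°)/2) = 0.6293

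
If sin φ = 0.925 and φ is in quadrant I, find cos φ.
cos φ = 0.38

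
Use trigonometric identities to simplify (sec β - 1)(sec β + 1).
(sec β - 1)(sec β + 1) = tan²β (using Diff. of squares)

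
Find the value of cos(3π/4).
cos(3π/4) = -√2/2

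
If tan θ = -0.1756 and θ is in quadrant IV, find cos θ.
cos θ = 0.9849 (using tan²θ + 1 = sec²θ)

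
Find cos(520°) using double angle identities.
cos(520°) = cos²260° - sin²260° = -0.9397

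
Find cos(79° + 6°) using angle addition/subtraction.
cos(79° + 6°) = cos 79° cos 6° - sin 79° sin 6° = 0.08716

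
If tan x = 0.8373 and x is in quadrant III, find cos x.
cos x = -0.7667 (using tan²x + 1 = sec²x)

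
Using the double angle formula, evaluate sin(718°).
sin(718°) = 2 sin 359° cos 359° = -0.0349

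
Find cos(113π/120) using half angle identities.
cos(113π/120) = -√((1 + cos 113π/60)/2) = -0.9833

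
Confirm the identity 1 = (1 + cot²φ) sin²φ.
RHS = csc²φ · sin²φ = (1/sin²φ) · sin²φ = 1 = LHS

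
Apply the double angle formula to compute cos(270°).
cos(270°) = cos²135° - sin²135° = 0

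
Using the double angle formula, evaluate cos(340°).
cos(340°) = cos²170° - sin²170° = 0.9397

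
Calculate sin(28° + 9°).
sin(28° + 9°) = sin 28° cos 9° + cos 28° sin 9° = 0.6018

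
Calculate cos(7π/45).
cos(7π/45) = 0.8829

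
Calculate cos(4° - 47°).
cos(4° - 47°) = cos 4° cos 47° + sin 4° sin 47° = 0.7314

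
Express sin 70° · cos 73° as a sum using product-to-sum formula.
sin 70° cos 73° = (1/2)[sin(70°+73°) + sin(70°-73°)]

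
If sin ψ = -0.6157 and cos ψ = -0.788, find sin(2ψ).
sin(2ψ) = 2 sin ψ cos ψ = 0.9703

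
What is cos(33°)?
cos(33°) = 0.8387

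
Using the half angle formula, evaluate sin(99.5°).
sin(99.5°) = √((1 - cos 199°)/2) = 0.9863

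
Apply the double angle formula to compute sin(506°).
sin(506°) = 2 sin 253° cos 253° = 0.5592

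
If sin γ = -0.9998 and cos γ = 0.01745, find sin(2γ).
sin(2γ) = 2 sin γ cos γ = -0.03489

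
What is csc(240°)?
csc(240°) = -2√3/3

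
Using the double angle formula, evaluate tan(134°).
tan(134°) = 2 tan 67° / (1 - tan²67°) = -1.036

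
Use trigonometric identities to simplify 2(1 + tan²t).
2(1 + tan²t) = 2(sec²t) (using Pythagorean identity)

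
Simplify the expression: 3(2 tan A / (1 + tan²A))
3(2 tan A / (1 + tan²A)) = 3(sin(2A)) (using Double angle)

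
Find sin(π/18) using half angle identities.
sin(π/18) = √((1 - cos π/9)/2) = 0.1736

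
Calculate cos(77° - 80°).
cos(77° - 80°) = cos 77° cos 80° + sin 77° sin 80° = 0.9986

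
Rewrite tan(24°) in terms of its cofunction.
tan(24°) = cot(90° - 24°) = cot(66°)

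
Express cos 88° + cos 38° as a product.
cos 88° + cos 38° = 2 cos(63°) cos(25°)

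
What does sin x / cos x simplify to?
sin x / cos x = tan x (using Quotient identity)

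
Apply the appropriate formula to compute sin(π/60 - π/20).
sin(π/60 - π/20) = sin π/60 cos π/20 - cos π/60 sin π/20 = -0.1045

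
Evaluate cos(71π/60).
cos(71π/60) = -0.8387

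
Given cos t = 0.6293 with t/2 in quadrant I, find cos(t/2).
cos(t/2) = ±√((1 + cos t)/2); positive since t/2 ∈ QI, so cos(t/2) = 0.9026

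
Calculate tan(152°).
tan(152°) = -0.5317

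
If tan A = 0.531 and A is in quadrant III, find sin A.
sin A = -0.469 (using tan²A + 1 = sec²A)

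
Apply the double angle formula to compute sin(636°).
sin(636°) = 2 sin 318° cos 318° = -0.9945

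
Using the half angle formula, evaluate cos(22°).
cos(22°) = √((1 + cos 44°)/2) = 0.9272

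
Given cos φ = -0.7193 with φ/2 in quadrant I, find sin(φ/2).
sin(φ/2) = ±√((1 - cos φ)/2); positive since φ/2 ∈ QI, so sin(φ/2) = 0.9272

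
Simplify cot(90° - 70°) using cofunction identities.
cot(90° - 70°) = tan(70°)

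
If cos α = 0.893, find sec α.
sec α = 1/cos α = 1.12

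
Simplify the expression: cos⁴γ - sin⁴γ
cos⁴γ - sin⁴γ = cos(2γ) (using Factoring + double angle)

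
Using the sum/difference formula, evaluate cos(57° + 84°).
cos(57° + 84°) = cos 57° cos 84° - sin 57° sin 84° = -0.7771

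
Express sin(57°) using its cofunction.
sin(57°) = cos(90° - 57°) = cos(33°)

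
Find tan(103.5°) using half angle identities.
tan(103.5°) = sin 207° / (1 + cos 207°) = -4.165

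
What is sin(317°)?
sin(317°) = -0.682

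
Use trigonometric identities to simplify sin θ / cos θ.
sin θ / cos θ = tan θ (using Quotient identity)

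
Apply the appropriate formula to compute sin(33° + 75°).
sin(33° + 75°) = sin 33° cos 75° + cos 33° sin 75° = 0.9511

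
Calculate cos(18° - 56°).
cos(18° - 56°) = cos 18° cos 56° + sin 18° sin 56° = 0.788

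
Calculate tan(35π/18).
tan(35π/18) = -0.1763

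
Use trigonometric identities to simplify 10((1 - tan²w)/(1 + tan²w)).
10((1 - tan²w)/(1 + tan²w)) = 10(cos(2w)) (using Double angle)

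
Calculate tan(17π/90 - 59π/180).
tan(17π/90 - 59π/180) = (tan 17π/90 - tan 59π/180)/(1 + tan 17π/90 tan 59π/180) = -0.4663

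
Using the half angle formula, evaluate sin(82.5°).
sin(82.5°) = √((1 - cos 165°)/2) = 0.9914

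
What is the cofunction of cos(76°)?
cos(76°) = sin(90° - 76°) = sin(14°)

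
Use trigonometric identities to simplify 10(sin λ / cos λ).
10(sin λ / cos λ) = 10(tan λ) (using Quotient identity)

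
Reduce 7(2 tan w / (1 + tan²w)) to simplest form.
7(2 tan w / (1 + tan²w)) = 7(sin(2w)) (using Double angle)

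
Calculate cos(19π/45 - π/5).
cos(19π/45 - π/5) = cos 19π/45 cos π/5 + sin 19π/45 sin π/5 = 0.766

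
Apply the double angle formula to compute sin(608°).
sin(608°) = 2 sin 304° cos 304° = -0.9272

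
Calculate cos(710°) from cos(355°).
cos(710°) = 2cos²355° - 1 = 0.9848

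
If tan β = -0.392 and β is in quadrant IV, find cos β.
cos β = 0.931 (using tan²β + 1 = sec²β)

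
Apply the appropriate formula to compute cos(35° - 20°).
cos(35° - 20°) = cos 35° cos 20° + sin 35° sin 20° = (√6+√2)/4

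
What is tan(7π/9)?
tan(7π/9) = -0.8391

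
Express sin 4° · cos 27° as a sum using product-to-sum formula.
sin 4° cos 27° = (1/2)[sin(4°+27°) + sin(4°-27°)]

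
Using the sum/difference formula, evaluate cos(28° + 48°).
cos(28° + 48°) = cos 28° cos 48° - sin 28° sin 48° = 0.2419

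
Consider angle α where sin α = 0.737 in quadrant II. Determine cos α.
cos α = ±√(1 - sin²α) = -0.6759 (negative in QII)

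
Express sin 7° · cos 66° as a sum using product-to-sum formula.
sin 7° cos 66° = (1/2)[sin(7°+66°) + sin(7°-66°)]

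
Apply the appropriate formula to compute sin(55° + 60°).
sin(55° + 60°) = sin 55° cos 60° + cos 55° sin 60° = 0.9063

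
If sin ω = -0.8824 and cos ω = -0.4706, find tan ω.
tan ω = sin ω / cos ω = 1.875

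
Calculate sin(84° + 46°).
sin(84° + 46°) = sin 84° cos 46° + cos 84° sin 46° = 0.766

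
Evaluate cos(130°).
cos(130°) = -0.6428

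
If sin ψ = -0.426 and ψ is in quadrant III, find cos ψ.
cos ψ = -0.9047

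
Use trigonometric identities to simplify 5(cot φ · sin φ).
5(cot φ · sin φ) = 5(cos φ) (using Quotient identity)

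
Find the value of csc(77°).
csc(77°) = 1.026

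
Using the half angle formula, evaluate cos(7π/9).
cos(7π/9) = -√((1 + cos 14π/9)/2) = -0.766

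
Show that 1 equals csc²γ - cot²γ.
RHS = 1/sin²γ - cos²γ/sin²γ = (1 - cos²γ)/sin²γ = sin²γ/sin²γ = 1 = LHS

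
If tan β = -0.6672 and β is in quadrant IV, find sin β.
sin β = -0.555 (using tan²β + 1 = sec²β)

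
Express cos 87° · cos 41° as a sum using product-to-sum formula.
cos 87° cos 41° = (1/2)[cos(87°-41°) + cos(87°+41°)]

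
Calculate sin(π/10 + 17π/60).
sin(π/10 + 17π/60) = sin π/10 cos 17π/60 + cos π/10 sin 17π/60 = 0.9336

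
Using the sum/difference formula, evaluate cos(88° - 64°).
cos(88° - 64°) = cos 88° cos 64° + sin 88° sin 64° = 0.9135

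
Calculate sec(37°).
sec(37°) = 1.252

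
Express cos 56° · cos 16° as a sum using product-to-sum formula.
cos 56° cos 16° = (1/2)[cos(56°-16°) + cos(56°+16°)]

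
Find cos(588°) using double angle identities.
cos(588°) = cos²294° - sin²294° = -0.6691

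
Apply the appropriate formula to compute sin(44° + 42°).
sin(44° + 42°) = sin 44° cos 42° + cos 44° sin 42° = 0.9976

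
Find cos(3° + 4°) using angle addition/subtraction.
cos(3° + 4°) = cos 3° cos 4° - sin 3° sin 4° = 0.9925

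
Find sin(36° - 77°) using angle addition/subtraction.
sin(36° - 77°) = sin 36° cos 77° - cos 36° sin 77° = -0.6561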